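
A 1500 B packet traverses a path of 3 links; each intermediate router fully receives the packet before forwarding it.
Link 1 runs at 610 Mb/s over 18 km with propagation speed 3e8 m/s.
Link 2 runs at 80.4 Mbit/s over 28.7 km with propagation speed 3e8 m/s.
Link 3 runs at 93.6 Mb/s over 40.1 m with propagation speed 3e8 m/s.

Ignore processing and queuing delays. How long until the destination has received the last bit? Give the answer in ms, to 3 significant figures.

L = 1500 × 8 = 12000 bits.
Transmission delays (L/R per hop): 0.0196721, 0.149254, 0.128205 ms; sum = 0.297131 ms.
Propagation delays (d/s per hop): 0.06, 0.0956667, 0.000133667 ms; sum = 0.1558 ms.
End-to-end = 0.453 ms.

0.453 ms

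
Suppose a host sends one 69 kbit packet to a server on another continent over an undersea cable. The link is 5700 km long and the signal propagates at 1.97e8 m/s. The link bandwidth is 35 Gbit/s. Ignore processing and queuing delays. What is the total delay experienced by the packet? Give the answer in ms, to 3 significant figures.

L = 69000 bits.
Transmission delay = L/R = 69000 / 35000000000 = 0.00197143 ms.
Propagation delay = d/s = 5700000 m / 197000000 m/s = 28.934 ms.
Total = 28.9 ms.

28.9 ms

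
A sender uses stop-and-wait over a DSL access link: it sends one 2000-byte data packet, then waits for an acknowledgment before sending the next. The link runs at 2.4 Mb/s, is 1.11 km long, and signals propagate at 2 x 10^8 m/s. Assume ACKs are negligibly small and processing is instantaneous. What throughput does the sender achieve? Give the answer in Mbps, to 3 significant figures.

t_tx = L/R = 16000/2400000 = 0.00666667 s.
t_prop = 1110/200000000 = 5.55e-06 s; RTT = 1.11e-05 s.
Cycle = t_tx + RTT = 0.00667777 s.
Throughput = L / cycle = 16000 / 0.00667777 = 2.40 Mbps.

2.40 Mbps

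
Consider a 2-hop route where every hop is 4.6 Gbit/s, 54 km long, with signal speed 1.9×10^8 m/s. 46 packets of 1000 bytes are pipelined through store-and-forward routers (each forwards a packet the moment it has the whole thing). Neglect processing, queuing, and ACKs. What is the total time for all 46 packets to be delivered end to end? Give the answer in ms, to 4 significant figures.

0.6502 ms

Per-hop transmission t_tx = L/R = 8000/4600000000 = 0.00173913 ms.
Per-hop propagation t_prop = 54000/190000000 = 0.284211 ms.
Pipeline fill: first packet needs 2·t_tx to clear all hops; remaining 45 packets each add one t_tx.
Total = (2+46-1)·t_tx + 2·t_prop = 47·0.00173913 + 2·0.284211 = 0.6502 ms.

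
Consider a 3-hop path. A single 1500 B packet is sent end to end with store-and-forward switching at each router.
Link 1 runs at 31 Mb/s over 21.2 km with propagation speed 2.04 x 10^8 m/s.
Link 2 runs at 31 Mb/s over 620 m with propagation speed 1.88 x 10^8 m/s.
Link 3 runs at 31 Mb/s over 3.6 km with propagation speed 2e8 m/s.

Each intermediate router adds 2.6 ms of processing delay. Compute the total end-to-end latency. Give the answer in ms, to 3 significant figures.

L = 1500 × 8 = 12000 bits.
Transmission delay per hop = L/R = 12000/31000000 = 0.387097 ms; 3 hops → 1.16129 ms.
Propagation delays (d/s per hop): 0.103922, 0.00329787, 0.018 ms; sum = 0.125219 ms.
Processing at 2 router(s): 2 × 2.6 ms = 5.2 ms.
End-to-end = 6.49 ms.

6.49 ms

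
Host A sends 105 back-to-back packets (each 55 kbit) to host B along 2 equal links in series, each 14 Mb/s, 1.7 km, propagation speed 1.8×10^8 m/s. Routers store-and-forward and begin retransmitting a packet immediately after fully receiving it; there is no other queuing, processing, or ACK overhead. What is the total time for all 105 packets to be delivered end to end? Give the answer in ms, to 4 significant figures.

416.4 ms

Per-hop transmission t_tx = L/R = 55000/14000000 = 3.92857 ms.
Per-hop propagation t_prop = 1700/180000000 = 0.00944444 ms.
Pipeline fill: first packet needs 2·t_tx to clear all hops; remaining 104 packets each add one t_tx.
Total = (2+105-1)·t_tx + 2·t_prop = 106·3.92857 + 2·0.00944444 = 416.4 ms.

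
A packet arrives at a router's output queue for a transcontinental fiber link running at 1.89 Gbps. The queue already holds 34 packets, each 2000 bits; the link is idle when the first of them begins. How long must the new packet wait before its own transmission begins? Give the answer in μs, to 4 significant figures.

35.98 μs

Each queued packet: L/R = 2000/1890000000 = 1.0582 μs.
34 queued → 35.9788 μs.
Queuing delay = 35.98 μs.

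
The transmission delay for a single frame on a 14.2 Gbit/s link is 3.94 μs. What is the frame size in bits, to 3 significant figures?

55900 bits

L = R × t_tx = 14200000000 b/s × 3.94e-06 s = 55948 bits.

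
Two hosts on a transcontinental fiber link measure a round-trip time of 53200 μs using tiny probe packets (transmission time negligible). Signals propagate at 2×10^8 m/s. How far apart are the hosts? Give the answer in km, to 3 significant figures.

One-way propagation = RTT/2 = 26600 μs.
d = s × t = 200000000 × 0.0266 = 5320 km.

5320 km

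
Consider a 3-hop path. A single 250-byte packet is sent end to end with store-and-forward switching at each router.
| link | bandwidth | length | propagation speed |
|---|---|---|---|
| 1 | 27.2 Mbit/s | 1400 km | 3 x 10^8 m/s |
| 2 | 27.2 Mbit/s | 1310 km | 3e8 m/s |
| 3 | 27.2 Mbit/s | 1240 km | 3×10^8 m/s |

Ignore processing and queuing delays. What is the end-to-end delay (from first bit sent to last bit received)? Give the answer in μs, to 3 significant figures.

L = 250 × 8 = 2000 bits.
Transmission delay per hop = L/R = 2000/27200000 = 73.5294 μs; 3 hops → 220.588 μs.
Propagation delays (d/s per hop): 4666.67, 4366.67, 4133.33 μs; sum = 13166.7 μs.
End-to-end = 13400 μs.

13400 μs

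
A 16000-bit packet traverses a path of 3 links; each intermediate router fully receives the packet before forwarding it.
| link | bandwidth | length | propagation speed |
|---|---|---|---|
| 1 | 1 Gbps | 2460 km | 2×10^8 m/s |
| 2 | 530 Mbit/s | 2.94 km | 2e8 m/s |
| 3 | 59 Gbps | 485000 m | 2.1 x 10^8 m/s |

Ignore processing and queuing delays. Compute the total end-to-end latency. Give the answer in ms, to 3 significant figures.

14.7 ms

Transmission delays (L/R per hop): 0.016, 0.0301887, 0.000271186 ms; sum = 0.0464599 ms.
Propagation delays (d/s per hop): 12.3, 0.0147, 2.30952 ms; sum = 14.6242 ms.
End-to-end = 14.7 ms.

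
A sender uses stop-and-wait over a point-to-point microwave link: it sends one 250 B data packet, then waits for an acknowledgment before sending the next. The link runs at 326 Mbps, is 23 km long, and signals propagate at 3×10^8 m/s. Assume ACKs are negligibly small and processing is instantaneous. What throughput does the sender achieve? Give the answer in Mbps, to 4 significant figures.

12.54 Mbps

t_tx = L/R = 2000/326000000 = 6.13497e-06 s.
t_prop = 23000/300000000 = 7.66667e-05 s; RTT = 0.000153333 s.
Cycle = t_tx + RTT = 0.000159468 s.
Throughput = L / cycle = 2000 / 0.000159468 = 12.54 Mbps.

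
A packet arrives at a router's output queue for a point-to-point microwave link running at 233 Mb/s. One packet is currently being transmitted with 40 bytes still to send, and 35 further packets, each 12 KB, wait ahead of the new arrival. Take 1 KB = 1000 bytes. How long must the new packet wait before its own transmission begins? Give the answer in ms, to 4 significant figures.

14.42 ms

Each queued packet: L/R = 96000/233000000 = 0.412017 ms.
35 queued → 14.4206 ms.
Plus remaining 320 bits of current packet: 0.00137339 ms.
Queuing delay = 14.42 ms.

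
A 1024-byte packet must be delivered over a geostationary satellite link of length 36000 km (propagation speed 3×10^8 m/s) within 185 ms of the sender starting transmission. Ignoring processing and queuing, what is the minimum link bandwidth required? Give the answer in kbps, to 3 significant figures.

L = 8192 bits.
Propagation delay = 36000000 / 300000000 = 120 ms.
Transmission budget = 185 − 120 = 65 ms.
R ≥ L / t_tx = 8192 bits / 0.065 s = 126 kbps.

126 kbps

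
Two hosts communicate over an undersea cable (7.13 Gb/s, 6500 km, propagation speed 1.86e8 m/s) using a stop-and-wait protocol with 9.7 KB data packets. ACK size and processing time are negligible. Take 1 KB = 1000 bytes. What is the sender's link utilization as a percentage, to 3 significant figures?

0.0156 %

t_tx = L/R = 77600/7130000000 = 1.08836e-05 s.
t_prop = 6500000/186000000 = 0.0349462 s; RTT = 0.0698925 s.
Cycle = t_tx + RTT = 0.0699034 s.
Utilization = t_tx / cycle = 1.08836e-05/0.0699034 = 0.0156 %.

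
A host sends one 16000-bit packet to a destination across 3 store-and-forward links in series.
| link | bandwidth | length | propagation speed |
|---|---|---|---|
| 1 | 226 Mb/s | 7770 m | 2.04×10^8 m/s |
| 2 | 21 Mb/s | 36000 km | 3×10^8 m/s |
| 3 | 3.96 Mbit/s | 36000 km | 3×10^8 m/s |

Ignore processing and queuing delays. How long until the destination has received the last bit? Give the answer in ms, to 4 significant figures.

Transmission delays (L/R per hop): 0.0707965, 0.761905, 4.0404 ms; sum = 4.87311 ms.
Propagation delays (d/s per hop): 0.0380882, 120, 120 ms; sum = 240.038 ms.
End-to-end = 244.9 ms.

244.9 ms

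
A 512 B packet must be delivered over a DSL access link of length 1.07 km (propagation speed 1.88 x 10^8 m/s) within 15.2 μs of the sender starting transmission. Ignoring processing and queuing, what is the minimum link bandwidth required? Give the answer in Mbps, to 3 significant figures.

431 Mbps

L = 4096 bits.
Propagation delay = 1070 / 188000000 = 5.69149 μs.
Transmission budget = 15.2 − 5.69149 = 9.50851 μs.
R ≥ L / t_tx = 4096 bits / 9.50851e-06 s = 431 Mbps.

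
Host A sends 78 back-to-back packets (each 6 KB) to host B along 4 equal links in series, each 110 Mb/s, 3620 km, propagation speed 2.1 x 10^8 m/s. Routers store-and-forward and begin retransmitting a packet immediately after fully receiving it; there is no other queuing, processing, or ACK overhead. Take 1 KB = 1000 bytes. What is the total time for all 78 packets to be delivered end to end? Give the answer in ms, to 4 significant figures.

104.3 ms

Per-hop transmission t_tx = L/R = 48000/110000000 = 0.436364 ms.
Per-hop propagation t_prop = 3620000/210000000 = 17.2381 ms.
Pipeline fill: first packet needs 4·t_tx to clear all hops; remaining 77 packets each add one t_tx.
Total = (4+78-1)·t_tx + 4·t_prop = 81·0.436364 + 4·17.2381 = 104.3 ms.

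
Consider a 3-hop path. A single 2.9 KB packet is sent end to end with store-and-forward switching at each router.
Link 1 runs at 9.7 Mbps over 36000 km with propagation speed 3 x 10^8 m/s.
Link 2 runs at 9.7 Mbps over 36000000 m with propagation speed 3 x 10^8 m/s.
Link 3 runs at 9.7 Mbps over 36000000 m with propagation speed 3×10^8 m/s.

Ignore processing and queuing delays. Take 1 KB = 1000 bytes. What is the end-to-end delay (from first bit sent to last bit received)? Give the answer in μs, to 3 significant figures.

367000 μs

L = 23200 bits.
Transmission delay per hop = L/R = 23200/9700000 = 2391.75 μs; 3 hops → 7175.26 μs.
Propagation delays (d/s per hop): 120000, 120000, 120000 μs; sum = 360000 μs.
End-to-end = 367000 μs.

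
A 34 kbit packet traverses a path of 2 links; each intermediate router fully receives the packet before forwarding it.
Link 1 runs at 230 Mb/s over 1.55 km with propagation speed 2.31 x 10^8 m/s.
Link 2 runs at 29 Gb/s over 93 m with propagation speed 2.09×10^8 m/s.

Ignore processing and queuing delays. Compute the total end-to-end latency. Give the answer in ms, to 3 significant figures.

L = 34000 bits.
Transmission delays (L/R per hop): 0.147826, 0.00117241 ms; sum = 0.148999 ms.
Propagation delays (d/s per hop): 0.00670996, 0.000444976 ms; sum = 0.00715493 ms.
End-to-end = 0.156 ms.

0.156 ms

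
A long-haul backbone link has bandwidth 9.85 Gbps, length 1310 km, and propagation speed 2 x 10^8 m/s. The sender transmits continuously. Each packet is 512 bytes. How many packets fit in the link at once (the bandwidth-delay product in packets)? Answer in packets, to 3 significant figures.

15800 packets

Propagation delay = 1310000 / 200000000 = 0.00655 s.
BDP = R × t_prop = 9850000000 × 0.00655 = 64517500 bits.
In packets of 4096 bits: 15800 packets.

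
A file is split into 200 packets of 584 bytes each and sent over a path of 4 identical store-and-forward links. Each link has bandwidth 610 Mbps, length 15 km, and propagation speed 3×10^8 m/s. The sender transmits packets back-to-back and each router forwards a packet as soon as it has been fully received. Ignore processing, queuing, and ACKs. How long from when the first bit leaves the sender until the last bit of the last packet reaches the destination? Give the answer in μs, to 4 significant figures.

1755 μs

Per-hop transmission t_tx = L/R = 4672/610000000 = 7.65902 μs.
Per-hop propagation t_prop = 15000/300000000 = 50 μs.
Pipeline fill: first packet needs 4·t_tx to clear all hops; remaining 199 packets each add one t_tx.
Total = (4+200-1)·t_tx + 4·t_prop = 203·7.65902 + 4·50 = 1755 μs.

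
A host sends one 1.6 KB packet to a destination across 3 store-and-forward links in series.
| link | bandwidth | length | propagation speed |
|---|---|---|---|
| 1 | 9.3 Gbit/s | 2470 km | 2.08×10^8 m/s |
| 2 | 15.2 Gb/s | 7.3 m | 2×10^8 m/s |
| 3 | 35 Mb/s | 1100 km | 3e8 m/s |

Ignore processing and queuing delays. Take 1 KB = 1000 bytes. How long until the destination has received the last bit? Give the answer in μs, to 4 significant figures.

L = 12800 bits.
Transmission delays (L/R per hop): 1.37634, 0.842105, 365.714 μs; sum = 367.933 μs.
Propagation delays (d/s per hop): 11875, 0.0365, 3666.67 μs; sum = 15541.7 μs.
End-to-end = 15910 μs.

15910 μs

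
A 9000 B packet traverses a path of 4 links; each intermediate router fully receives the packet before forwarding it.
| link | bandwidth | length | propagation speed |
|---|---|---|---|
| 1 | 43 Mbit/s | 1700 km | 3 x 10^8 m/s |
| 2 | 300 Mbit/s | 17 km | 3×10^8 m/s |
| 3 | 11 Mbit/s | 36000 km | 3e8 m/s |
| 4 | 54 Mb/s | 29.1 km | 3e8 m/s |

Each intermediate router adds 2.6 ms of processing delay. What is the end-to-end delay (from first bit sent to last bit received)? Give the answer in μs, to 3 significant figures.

L = 9000 × 8 = 72000 bits.
Transmission delays (L/R per hop): 1674.42, 240, 6545.45, 1333.33 μs; sum = 9793.21 μs.
Propagation delays (d/s per hop): 5666.67, 56.6667, 120000, 97 μs; sum = 125820 μs.
Processing at 3 router(s): 3 × 2.6 ms = 7800 μs.
End-to-end = 143000 μs.

143000 μs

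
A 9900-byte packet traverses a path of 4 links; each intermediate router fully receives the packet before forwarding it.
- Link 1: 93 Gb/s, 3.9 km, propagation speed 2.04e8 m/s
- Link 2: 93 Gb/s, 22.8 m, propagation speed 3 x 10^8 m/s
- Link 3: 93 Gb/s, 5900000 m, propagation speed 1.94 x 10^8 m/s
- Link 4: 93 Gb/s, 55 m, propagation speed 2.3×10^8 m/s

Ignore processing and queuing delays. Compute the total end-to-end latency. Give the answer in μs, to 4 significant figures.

30440 μs

L = 9900 × 8 = 79200 bits.
Transmission delay per hop = L/R = 79200/93000000000 = 0.851613 μs; 4 hops → 3.40645 μs.
Propagation delays (d/s per hop): 19.1176, 0.076, 30412.4, 0.23913 μs; sum = 30431.8 μs.
End-to-end = 30440 μs.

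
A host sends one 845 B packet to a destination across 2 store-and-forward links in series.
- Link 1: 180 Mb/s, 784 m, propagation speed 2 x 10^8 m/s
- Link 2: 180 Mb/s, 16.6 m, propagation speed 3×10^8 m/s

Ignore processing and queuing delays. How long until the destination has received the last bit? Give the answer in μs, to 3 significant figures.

79.1 μs

L = 845 × 8 = 6760 bits.
Transmission delay per hop = L/R = 6760/180000000 = 37.5556 μs; 2 hops → 75.1111 μs.
Propagation delays (d/s per hop): 3.92, 0.0553333 μs; sum = 3.97533 μs.
End-to-end = 79.1 μs.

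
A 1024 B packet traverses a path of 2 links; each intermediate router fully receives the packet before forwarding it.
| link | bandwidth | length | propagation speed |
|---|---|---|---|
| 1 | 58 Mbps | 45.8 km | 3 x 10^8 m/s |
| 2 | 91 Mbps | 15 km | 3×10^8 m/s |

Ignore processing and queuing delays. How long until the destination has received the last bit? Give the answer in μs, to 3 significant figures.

434 μs

L = 1024 × 8 = 8192 bits.
Transmission delays (L/R per hop): 141.241, 90.022 μs; sum = 231.263 μs.
Propagation delays (d/s per hop): 152.667, 50 μs; sum = 202.667 μs.
End-to-end = 434 μs.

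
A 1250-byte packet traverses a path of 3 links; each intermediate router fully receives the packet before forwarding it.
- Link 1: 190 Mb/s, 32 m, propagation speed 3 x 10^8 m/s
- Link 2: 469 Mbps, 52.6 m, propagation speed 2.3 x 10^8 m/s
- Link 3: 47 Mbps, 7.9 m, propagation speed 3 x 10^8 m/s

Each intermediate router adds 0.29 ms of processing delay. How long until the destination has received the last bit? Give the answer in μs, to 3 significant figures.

L = 1250 × 8 = 10000 bits.
Transmission delays (L/R per hop): 52.6316, 21.322, 212.766 μs; sum = 286.719 μs.
Propagation delays (d/s per hop): 0.106667, 0.228696, 0.0263333 μs; sum = 0.361696 μs.
Processing at 2 router(s): 2 × 0.29 ms = 580 μs.
End-to-end = 867 μs.

867 μs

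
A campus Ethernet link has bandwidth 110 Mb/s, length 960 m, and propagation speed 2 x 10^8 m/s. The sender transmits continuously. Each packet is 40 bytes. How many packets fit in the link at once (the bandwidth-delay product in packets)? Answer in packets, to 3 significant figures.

Propagation delay = 960 / 200000000 = 4.8e-06 s.
BDP = R × t_prop = 110000000 × 4.8e-06 = 528 bits.
In packets of 320 bits: 1.65 packets.

1.65 packets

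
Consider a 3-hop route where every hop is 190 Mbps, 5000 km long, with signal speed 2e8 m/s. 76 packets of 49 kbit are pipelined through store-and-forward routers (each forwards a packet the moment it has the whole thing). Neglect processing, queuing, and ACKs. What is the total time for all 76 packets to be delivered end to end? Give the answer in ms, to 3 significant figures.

95.1 ms

Per-hop transmission t_tx = L/R = 49000/190000000 = 0.257895 ms.
Per-hop propagation t_prop = 5000000/200000000 = 25 ms.
Pipeline fill: first packet needs 3·t_tx to clear all hops; remaining 75 packets each add one t_tx.
Total = (3+76-1)·t_tx + 3·t_prop = 78·0.257895 + 3·25 = 95.1 ms.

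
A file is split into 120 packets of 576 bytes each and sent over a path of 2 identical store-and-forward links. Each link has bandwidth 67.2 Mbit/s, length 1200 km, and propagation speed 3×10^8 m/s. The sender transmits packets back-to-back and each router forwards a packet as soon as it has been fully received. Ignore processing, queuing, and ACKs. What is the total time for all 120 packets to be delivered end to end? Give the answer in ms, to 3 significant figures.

Per-hop transmission t_tx = L/R = 4608/67200000 = 0.0685714 ms.
Per-hop propagation t_prop = 1200000/300000000 = 4 ms.
Pipeline fill: first packet needs 2·t_tx to clear all hops; remaining 119 packets each add one t_tx.
Total = (2+120-1)·t_tx + 2·t_prop = 121·0.0685714 + 2·4 = 16.3 ms.

16.3 ms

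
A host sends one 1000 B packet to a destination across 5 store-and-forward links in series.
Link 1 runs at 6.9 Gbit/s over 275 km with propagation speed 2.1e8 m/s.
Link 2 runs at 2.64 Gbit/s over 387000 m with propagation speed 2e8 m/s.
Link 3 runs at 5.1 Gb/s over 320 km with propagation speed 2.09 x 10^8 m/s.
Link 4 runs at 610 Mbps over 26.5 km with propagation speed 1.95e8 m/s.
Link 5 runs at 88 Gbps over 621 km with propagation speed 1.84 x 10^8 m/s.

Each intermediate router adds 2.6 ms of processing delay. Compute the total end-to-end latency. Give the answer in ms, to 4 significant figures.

L = 1000 × 8 = 8000 bits.
Transmission delays (L/R per hop): 0.00115942, 0.0030303, 0.00156863, 0.0131148, 9.09091e-05 ms; sum = 0.018964 ms.
Propagation delays (d/s per hop): 1.30952, 1.935, 1.5311, 0.135897, 3.375 ms; sum = 8.28652 ms.
Processing at 4 router(s): 4 × 2.6 ms = 10.4 ms.
End-to-end = 18.71 ms.

18.71 ms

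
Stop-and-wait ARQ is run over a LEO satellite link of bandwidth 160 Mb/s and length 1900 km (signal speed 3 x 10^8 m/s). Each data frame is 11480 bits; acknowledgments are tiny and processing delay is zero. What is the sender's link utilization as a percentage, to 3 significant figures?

0.563 %

t_tx = L/R = 11480/160000000 = 7.175e-05 s.
t_prop = 1900000/300000000 = 0.00633333 s; RTT = 0.0126667 s.
Cycle = t_tx + RTT = 0.0127384 s.
Utilization = t_tx / cycle = 7.175e-05/0.0127384 = 0.563 %.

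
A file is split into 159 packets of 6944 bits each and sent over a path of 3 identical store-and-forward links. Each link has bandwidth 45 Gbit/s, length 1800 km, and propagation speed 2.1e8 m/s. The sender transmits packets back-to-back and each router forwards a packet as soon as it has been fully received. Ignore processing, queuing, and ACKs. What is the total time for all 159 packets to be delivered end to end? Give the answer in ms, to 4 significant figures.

Per-hop transmission t_tx = L/R = 6944/45000000000 = 0.000154311 ms.
Per-hop propagation t_prop = 1800000/210000000 = 8.57143 ms.
Pipeline fill: first packet needs 3·t_tx to clear all hops; remaining 158 packets each add one t_tx.
Total = (3+159-1)·t_tx + 3·t_prop = 161·0.000154311 + 3·8.57143 = 25.74 ms.

25.74 ms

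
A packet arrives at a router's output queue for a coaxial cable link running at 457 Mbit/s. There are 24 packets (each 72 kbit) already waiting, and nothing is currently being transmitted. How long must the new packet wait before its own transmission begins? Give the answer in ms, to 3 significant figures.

3.78 ms

Each queued packet: L/R = 72000/457000000 = 0.157549 ms.
24 queued → 3.78118 ms.
Queuing delay = 3.78 ms.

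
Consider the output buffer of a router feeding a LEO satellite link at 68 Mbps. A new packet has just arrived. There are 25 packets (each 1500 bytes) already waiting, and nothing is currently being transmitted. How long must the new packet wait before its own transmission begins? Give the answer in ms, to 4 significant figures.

4.412 ms

Each queued packet: L/R = 12000/68000000 = 0.176471 ms.
25 queued → 4.41176 ms.
Queuing delay = 4.412 ms.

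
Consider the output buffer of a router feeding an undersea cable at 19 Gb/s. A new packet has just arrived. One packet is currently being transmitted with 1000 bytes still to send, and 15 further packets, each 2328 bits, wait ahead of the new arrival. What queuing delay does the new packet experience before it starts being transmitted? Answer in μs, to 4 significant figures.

Each queued packet: L/R = 2328/19000000000 = 0.122526 μs.
15 queued → 1.83789 μs.
Plus remaining 8000 bits of current packet: 0.421053 μs.
Queuing delay = 2.259 μs.

2.259 μs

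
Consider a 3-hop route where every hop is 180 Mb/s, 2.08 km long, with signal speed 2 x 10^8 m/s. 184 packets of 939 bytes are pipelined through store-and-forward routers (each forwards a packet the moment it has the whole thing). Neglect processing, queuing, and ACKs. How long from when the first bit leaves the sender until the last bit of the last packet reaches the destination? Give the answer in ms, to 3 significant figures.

7.79 ms

Per-hop transmission t_tx = L/R = 7512/180000000 = 0.0417333 ms.
Per-hop propagation t_prop = 2080/200000000 = 0.0104 ms.
Pipeline fill: first packet needs 3·t_tx to clear all hops; remaining 183 packets each add one t_tx.
Total = (3+184-1)·t_tx + 3·t_prop = 186·0.0417333 + 3·0.0104 = 7.79 ms.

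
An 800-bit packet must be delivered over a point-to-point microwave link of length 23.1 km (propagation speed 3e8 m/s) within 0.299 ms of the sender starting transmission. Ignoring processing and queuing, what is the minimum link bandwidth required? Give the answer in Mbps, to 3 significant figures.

Propagation delay = 23100 / 300000000 = 0.077 ms.
Transmission budget = 0.299 − 0.077 = 0.222 ms.
R ≥ L / t_tx = 800 bits / 0.000222 s = 3.60 Mbps.

3.60 Mbps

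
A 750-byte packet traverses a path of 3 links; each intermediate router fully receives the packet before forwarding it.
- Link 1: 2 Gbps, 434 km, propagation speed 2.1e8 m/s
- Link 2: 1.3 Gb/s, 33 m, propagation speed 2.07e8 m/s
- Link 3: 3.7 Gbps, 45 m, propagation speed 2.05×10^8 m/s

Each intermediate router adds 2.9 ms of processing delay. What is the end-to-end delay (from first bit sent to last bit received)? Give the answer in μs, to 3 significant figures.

7880 μs

L = 750 × 8 = 6000 bits.
Transmission delays (L/R per hop): 3, 4.61538, 1.62162 μs; sum = 9.23701 μs.
Propagation delays (d/s per hop): 2066.67, 0.15942, 0.219512 μs; sum = 2067.05 μs.
Processing at 2 router(s): 2 × 2.9 ms = 5800 μs.
End-to-end = 7880 μs.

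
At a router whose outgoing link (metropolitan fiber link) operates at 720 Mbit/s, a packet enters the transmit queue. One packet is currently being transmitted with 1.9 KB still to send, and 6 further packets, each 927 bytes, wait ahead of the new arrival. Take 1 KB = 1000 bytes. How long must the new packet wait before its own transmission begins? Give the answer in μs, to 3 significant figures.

82.9 μs

Each queued packet: L/R = 7416/720000000 = 10.3 μs.
6 queued → 61.8 μs.
Plus remaining 15200 bits of current packet: 21.1111 μs.
Queuing delay = 82.9 μs.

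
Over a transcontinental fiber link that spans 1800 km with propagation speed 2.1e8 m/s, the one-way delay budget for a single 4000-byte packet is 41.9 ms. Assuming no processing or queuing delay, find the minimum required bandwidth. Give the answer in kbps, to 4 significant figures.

960.1 kbps

L = 32000 bits.
Propagation delay = 1800000 / 210000000 = 8.57143 ms.
Transmission budget = 41.9 − 8.57143 = 33.3286 ms.
R ≥ L / t_tx = 32000 bits / 0.0333286 s = 960.1 kbps.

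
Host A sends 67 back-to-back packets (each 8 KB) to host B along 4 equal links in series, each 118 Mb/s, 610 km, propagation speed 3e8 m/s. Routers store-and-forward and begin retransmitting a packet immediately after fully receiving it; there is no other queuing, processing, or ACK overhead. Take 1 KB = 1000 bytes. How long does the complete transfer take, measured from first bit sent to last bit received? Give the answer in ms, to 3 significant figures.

Per-hop transmission t_tx = L/R = 64000/118000000 = 0.542373 ms.
Per-hop propagation t_prop = 610000/300000000 = 2.03333 ms.
Pipeline fill: first packet needs 4·t_tx to clear all hops; remaining 66 packets each add one t_tx.
Total = (4+67-1)·t_tx + 4·t_prop = 70·0.542373 + 4·2.03333 = 46.1 ms.

46.1 ms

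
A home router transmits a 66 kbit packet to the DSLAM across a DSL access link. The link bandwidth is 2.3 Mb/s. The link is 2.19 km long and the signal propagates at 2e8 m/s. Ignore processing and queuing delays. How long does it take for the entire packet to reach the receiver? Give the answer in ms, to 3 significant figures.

28.7 ms

L = 66000 bits.
Transmission delay = L/R = 66000 / 2300000 = 28.6957 ms.
Propagation delay = d/s = 2190 m / 200000000 m/s = 0.01095 ms.
Total = 28.7 ms.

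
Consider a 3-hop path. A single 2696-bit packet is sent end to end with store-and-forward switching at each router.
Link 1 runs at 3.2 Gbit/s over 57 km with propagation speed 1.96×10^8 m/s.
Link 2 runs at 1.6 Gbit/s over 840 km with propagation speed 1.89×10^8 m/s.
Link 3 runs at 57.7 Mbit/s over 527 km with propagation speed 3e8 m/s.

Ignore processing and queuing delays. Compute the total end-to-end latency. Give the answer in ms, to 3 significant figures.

6.54 ms

Transmission delays (L/R per hop): 0.0008425, 0.001685, 0.0467244 ms; sum = 0.0492519 ms.
Propagation delays (d/s per hop): 0.290816, 4.44444, 1.75667 ms; sum = 6.49193 ms.
End-to-end = 6.54 ms.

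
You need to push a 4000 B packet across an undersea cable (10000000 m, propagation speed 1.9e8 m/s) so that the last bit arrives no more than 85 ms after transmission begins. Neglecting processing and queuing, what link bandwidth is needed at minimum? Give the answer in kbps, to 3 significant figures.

989 kbps

L = 32000 bits.
Propagation delay = 10000000 / 190000000 = 52.6316 ms.
Transmission budget = 85 − 52.6316 = 32.3684 ms.
R ≥ L / t_tx = 32000 bits / 0.0323684 s = 989 kbps.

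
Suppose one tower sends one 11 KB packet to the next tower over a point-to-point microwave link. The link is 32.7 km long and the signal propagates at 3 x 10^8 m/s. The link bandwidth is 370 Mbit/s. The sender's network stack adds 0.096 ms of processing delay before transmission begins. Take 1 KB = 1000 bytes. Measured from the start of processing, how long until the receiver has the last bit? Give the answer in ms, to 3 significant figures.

L = 88000 bits.
Transmission delay = L/R = 88000 / 370000000 = 0.237838 ms.
Propagation delay = d/s = 32700 m / 300000000 m/s = 0.109 ms.
Plus processing delay 0.096 ms = 0.096 ms.
Total = 0.443 ms.

0.443 ms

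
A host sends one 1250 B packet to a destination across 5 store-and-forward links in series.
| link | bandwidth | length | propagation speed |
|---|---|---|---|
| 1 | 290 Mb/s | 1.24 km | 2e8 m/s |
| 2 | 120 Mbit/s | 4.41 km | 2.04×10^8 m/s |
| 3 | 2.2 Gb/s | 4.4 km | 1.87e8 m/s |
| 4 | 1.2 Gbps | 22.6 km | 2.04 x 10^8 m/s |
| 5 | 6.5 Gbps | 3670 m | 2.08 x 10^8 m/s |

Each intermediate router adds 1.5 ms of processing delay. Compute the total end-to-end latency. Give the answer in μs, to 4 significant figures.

L = 1250 × 8 = 10000 bits.
Transmission delays (L/R per hop): 34.4828, 83.3333, 4.54545, 8.33333, 1.53846 μs; sum = 132.233 μs.
Propagation delays (d/s per hop): 6.2, 21.6176, 23.5294, 110.784, 17.6442 μs; sum = 179.776 μs.
Processing at 4 router(s): 4 × 1.5 ms = 6000 μs.
End-to-end = 6312 μs.

6312 μs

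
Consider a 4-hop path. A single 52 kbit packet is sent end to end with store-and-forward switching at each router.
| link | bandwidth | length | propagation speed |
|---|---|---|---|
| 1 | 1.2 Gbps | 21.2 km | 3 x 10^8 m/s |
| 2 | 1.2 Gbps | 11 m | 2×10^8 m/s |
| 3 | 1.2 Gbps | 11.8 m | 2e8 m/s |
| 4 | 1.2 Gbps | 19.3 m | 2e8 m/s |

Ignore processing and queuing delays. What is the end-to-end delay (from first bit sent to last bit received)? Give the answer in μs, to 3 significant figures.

244 μs

L = 52000 bits.
Transmission delay per hop = L/R = 52000/1200000000 = 43.3333 μs; 4 hops → 173.333 μs.
Propagation delays (d/s per hop): 70.6667, 0.055, 0.059, 0.0965 μs; sum = 70.8772 μs.
End-to-end = 244 μs.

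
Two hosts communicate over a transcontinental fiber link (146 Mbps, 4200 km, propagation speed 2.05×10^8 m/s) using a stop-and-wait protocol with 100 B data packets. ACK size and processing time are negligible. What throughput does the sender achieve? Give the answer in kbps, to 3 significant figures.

t_tx = L/R = 800/146000000 = 5.47945e-06 s.
t_prop = 4200000/2.05e+08 = 0.0204878 s; RTT = 0.0409756 s.
Cycle = t_tx + RTT = 0.0409811 s.
Throughput = L / cycle = 800 / 0.0409811 = 19.5 kbps.

19.5 kbps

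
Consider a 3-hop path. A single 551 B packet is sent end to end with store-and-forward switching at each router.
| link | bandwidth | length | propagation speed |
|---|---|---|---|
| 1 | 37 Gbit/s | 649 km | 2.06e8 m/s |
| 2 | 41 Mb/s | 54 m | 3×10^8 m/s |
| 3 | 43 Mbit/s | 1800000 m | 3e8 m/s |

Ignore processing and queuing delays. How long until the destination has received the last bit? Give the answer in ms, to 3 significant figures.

L = 551 × 8 = 4408 bits.
Transmission delays (L/R per hop): 0.000119135, 0.107512, 0.102512 ms; sum = 0.210143 ms.
Propagation delays (d/s per hop): 3.15049, 0.00018, 6 ms; sum = 9.15067 ms.
End-to-end = 9.36 ms.

9.36 ms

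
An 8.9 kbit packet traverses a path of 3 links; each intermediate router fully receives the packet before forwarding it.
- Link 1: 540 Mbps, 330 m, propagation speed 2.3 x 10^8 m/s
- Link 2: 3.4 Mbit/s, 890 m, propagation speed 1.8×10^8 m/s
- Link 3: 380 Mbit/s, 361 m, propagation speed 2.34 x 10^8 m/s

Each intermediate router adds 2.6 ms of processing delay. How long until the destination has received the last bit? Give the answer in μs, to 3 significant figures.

L = 8900 bits.
Transmission delays (L/R per hop): 16.4815, 2617.65, 23.4211 μs; sum = 2657.55 μs.
Propagation delays (d/s per hop): 1.43478, 4.94444, 1.54274 μs; sum = 7.92196 μs.
Processing at 2 router(s): 2 × 2.6 ms = 5200 μs.
End-to-end = 7870 μs.

7870 μs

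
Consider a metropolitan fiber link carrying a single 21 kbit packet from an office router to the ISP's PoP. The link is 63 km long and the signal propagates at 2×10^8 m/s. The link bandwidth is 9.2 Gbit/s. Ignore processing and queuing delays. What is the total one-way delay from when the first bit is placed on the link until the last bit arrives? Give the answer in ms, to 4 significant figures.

L = 21000 bits.
Transmission delay = L/R = 21000 / 9200000000 = 0.00228261 ms.
Propagation delay = d/s = 63000 m / 200000000 m/s = 0.315 ms.
Total = 0.3173 ms.

0.3173 ms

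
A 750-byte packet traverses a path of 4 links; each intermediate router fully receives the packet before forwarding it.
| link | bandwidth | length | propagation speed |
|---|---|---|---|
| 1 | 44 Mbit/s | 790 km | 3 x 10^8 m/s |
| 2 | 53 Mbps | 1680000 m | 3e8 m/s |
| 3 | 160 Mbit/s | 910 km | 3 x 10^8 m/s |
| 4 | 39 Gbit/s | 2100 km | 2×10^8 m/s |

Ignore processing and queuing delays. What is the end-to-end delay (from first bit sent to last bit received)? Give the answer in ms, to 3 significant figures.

L = 750 × 8 = 6000 bits.
Transmission delays (L/R per hop): 0.136364, 0.113208, 0.0375, 0.000153846 ms; sum = 0.287225 ms.
Propagation delays (d/s per hop): 2.63333, 5.6, 3.03333, 10.5 ms; sum = 21.7667 ms.
End-to-end = 22.1 ms.

22.1 ms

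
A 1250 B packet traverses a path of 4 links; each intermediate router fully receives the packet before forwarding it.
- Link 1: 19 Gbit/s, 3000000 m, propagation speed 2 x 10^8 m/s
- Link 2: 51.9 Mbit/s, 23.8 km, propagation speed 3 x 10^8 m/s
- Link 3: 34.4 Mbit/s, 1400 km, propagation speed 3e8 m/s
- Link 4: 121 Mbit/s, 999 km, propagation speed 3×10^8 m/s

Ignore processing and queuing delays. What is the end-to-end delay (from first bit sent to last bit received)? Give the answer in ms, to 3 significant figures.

L = 1250 × 8 = 10000 bits.
Transmission delays (L/R per hop): 0.000526316, 0.192678, 0.290698, 0.0826446 ms; sum = 0.566547 ms.
Propagation delays (d/s per hop): 15, 0.0793333, 4.66667, 3.33 ms; sum = 23.076 ms.
End-to-end = 23.6 ms.

23.6 ms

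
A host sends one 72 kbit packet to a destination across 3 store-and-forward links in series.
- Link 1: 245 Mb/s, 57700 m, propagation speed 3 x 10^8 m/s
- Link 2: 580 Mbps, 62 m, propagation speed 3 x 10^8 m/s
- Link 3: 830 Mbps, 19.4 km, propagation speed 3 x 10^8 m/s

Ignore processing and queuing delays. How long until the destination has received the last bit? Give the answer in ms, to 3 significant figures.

L = 72000 bits.
Transmission delays (L/R per hop): 0.293878, 0.124138, 0.086747 ms; sum = 0.504762 ms.
Propagation delays (d/s per hop): 0.192333, 0.000206667, 0.0646667 ms; sum = 0.257207 ms.
End-to-end = 0.762 ms.

0.762 ms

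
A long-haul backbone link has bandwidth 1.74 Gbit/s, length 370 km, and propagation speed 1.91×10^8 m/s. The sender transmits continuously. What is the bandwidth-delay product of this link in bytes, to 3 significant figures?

421000 bytes

Propagation delay = 370000 / 191000000 = 0.00193717 s.
BDP = R × t_prop = 1740000000 × 0.00193717 = 3370680 bits.
In bytes: 3370680/8 = 421000 bytes.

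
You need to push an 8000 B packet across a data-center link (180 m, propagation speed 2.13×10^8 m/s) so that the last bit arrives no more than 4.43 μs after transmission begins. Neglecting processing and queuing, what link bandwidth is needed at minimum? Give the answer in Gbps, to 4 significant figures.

L = 64000 bits.
Propagation delay = 180 / 213000000 = 0.84507 μs.
Transmission budget = 4.43 − 0.84507 = 3.58493 μs.
R ≥ L / t_tx = 64000 bits / 3.58493e-06 s = 17.85 Gbps.

17.85 Gbps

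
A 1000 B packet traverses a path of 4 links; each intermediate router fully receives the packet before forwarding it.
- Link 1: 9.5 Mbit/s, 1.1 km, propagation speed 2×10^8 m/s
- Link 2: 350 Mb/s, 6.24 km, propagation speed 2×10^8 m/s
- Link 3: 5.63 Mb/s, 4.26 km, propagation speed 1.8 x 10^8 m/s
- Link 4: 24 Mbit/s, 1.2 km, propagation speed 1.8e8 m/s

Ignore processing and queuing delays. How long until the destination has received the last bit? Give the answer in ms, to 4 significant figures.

L = 1000 × 8 = 8000 bits.
Transmission delays (L/R per hop): 0.842105, 0.0228571, 1.42096, 0.333333 ms; sum = 2.61925 ms.
Propagation delays (d/s per hop): 0.0055, 0.0312, 0.0236667, 0.00666667 ms; sum = 0.0670333 ms.
End-to-end = 2.686 ms.

2.686 ms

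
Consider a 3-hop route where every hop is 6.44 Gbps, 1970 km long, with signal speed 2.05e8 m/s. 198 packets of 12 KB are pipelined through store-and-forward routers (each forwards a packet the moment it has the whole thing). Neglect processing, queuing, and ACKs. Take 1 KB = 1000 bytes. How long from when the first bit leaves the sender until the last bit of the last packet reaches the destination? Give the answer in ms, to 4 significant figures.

Per-hop transmission t_tx = L/R = 96000/6440000000 = 0.0149068 ms.
Per-hop propagation t_prop = 1970000/2.05e+08 = 9.60976 ms.
Pipeline fill: first packet needs 3·t_tx to clear all hops; remaining 197 packets each add one t_tx.
Total = (3+198-1)·t_tx + 3·t_prop = 200·0.0149068 + 3·9.60976 = 31.81 ms.

31.81 ms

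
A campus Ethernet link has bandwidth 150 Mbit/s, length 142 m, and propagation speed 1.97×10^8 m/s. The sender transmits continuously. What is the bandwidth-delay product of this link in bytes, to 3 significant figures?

Propagation delay = 142 / 197000000 = 7.20812e-07 s.
BDP = R × t_prop = 150000000 × 7.20812e-07 = 108.122 bits.
In bytes: 108.122/8 = 13.5 bytes.

13.5 bytes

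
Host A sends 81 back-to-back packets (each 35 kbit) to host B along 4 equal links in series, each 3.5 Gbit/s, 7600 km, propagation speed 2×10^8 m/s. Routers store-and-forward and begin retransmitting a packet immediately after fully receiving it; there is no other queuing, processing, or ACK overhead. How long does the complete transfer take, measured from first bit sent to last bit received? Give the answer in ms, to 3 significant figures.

153 ms

Per-hop transmission t_tx = L/R = 35000/3500000000 = 0.01 ms.
Per-hop propagation t_prop = 7600000/200000000 = 38 ms.
Pipeline fill: first packet needs 4·t_tx to clear all hops; remaining 80 packets each add one t_tx.
Total = (4+81-1)·t_tx + 4·t_prop = 84·0.01 + 4·38 = 153 ms.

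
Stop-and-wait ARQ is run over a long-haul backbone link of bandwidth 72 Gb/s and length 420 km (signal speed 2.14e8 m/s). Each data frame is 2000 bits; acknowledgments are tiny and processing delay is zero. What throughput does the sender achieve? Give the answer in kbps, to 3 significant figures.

t_tx = L/R = 2000/72000000000 = 2.77778e-08 s.
t_prop = 420000/214000000 = 0.00196262 s; RTT = 0.00392523 s.
Cycle = t_tx + RTT = 0.00392526 s.
Throughput = L / cycle = 2000 / 0.00392526 = 510 kbps.

510 kbps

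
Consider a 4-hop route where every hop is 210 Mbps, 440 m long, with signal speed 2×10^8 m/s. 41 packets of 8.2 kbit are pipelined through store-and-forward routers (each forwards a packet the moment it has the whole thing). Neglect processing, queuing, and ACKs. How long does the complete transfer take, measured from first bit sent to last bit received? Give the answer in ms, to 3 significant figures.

1.73 ms

Per-hop transmission t_tx = L/R = 8200/210000000 = 0.0390476 ms.
Per-hop propagation t_prop = 440/200000000 = 0.0022 ms.
Pipeline fill: first packet needs 4·t_tx to clear all hops; remaining 40 packets each add one t_tx.
Total = (4+41-1)·t_tx + 4·t_prop = 44·0.0390476 + 4·0.0022 = 1.73 ms.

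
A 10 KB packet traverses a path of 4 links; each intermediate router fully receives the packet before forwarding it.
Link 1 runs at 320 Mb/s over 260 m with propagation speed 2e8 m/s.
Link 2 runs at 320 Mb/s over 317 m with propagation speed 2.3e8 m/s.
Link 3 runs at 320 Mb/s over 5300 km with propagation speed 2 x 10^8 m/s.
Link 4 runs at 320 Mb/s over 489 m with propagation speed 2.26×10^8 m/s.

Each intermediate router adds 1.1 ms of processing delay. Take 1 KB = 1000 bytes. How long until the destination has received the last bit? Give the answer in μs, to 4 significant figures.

L = 80000 bits.
Transmission delay per hop = L/R = 80000/320000000 = 250 μs; 4 hops → 1000 μs.
Propagation delays (d/s per hop): 1.3, 1.37826, 26500, 2.16372 μs; sum = 26504.8 μs.
Processing at 3 router(s): 3 × 1.1 ms = 3300 μs.
End-to-end = 30800 μs.

30800 μs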